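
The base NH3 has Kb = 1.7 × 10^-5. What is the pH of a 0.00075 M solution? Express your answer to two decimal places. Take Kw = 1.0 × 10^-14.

NH3 + H2O ⇌ NH4+ + OH-
From the ICE table, Kb = x²/(0.00075 − x) = 1.7 × 10^-5.
The 5% rule fails; solving x² + Kb·x − Kb·C₀ = 0 exactly:
x = [−1.7e-05 + √(1.7e-05² + 5.1e-08)]/2 = 1.05 × 10^-4 M
pOH = 3.98, so pH = 14.00 − pOH = 10.02

pH = 10.02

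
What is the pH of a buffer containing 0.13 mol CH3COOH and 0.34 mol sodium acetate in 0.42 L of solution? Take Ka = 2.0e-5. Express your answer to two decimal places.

pKa = −log(2.0 × 10^-5) = 4.699
Using pH = pKa + log([base]/[acid]) with [base]/[acid] = 0.34/0.13:
pH = 4.699 + (+0.418) = 5.12

pH = 5.12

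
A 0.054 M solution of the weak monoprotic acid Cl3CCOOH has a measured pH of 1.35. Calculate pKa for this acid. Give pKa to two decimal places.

[H+] = 10^(-1.35) = 4.47 × 10^-2 M
At equilibrium [HA] = 0.054 − 4.47 × 10^-2 = 9.30 × 10^-3 M
Ka = [H+][A-]/[HA] = (4.47 × 10^-2)² / 9.30 × 10^-3 = 2.15 × 10^-1
pKa = -log(2.15 × 10^-1) = 0.67

pKa = 0.67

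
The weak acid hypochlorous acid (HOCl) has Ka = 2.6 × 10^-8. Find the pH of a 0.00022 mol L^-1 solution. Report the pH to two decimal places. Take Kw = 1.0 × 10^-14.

HOCl ⇌ OCl- + H+
Ka = [H+]²/(0.00022 − [H+]) = 2.6 × 10^-8
Since Ka ≪ C₀, [H+] ≈ √(Ka·C₀) = 2.39 × 10^-6 M.
Check: 1.1% ionized — well under 5%, approximation valid.
pH = −log(2.39 × 10^-6) = 5.62

pH = 5.62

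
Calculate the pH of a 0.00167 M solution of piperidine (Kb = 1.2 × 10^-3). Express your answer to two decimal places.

pH = 10.97

C5H10NH + H2O ⇌ C5H10NH2+ + OH-
Let x = [OH-] at equilibrium. Kb = x²/(0.00167 − x).
x is not negligible relative to C₀; solve x² + 0.0012·x − 2e-06 = 0.
x = [−0.0012 + √(0.0012² + 8.02e-06)]/2 = 9.38 × 10^-4 M
pOH = 3.03, so pH = 14.00 − pOH = 10.97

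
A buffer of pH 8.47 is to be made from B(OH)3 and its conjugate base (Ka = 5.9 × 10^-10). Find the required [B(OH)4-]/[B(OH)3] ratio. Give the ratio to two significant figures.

pKa = -log(5.9 × 10^-10) = 9.229
pH = pKa + log(r) ⇒ log(r) = 8.47 − 9.229 = -0.759
r = [B(OH)4-]/[B(OH)3] = 10^(-0.759) = 0.174

ratio = 0.17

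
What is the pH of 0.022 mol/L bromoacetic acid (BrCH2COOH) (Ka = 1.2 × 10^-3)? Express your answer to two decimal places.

pH = 2.34

BrCH2COOH ⇌ BrCH2COO- + H+
From the ICE table, Ka = x²/(0.022 − x) = 1.2 × 10^-3.
x is not negligible relative to C₀; solve x² + 0.0012·x − 2.64e-05 = 0.
x = [−0.0012 + √(0.0012² + 0.000106)]/2 = 4.57 × 10^-3 M
pH = −log(4.57 × 10^-3) = 2.34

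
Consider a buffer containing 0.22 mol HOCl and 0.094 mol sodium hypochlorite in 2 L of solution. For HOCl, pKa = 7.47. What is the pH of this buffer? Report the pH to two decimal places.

pH = 7.10

Henderson–Hasselbalch: pH = pKa + log([OCl-]/[HOCl]) = 7.47 + log(0.094/0.22)
pH = 7.47 + (-0.369) = 7.10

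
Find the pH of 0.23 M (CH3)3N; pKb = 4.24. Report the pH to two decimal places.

(CH3)3N + H2O ⇌ (CH3)3NH+ + OH-
Kb = 10^(−4.24) = 5.75 × 10^-5
Let x = [OH-] at equilibrium. Kb = x²/(0.23 − x).
Assume x ≪ 0.23: x ≈ √(5.75 × 10^-5 × 0.23) = 3.64 × 10^-3 M
Check: 1.6% ionized — well under 5%, approximation valid.
pOH = −log(3.64 × 10^-3) = 2.44; pH = 14.00 − 2.44 = 11.56

pH = 11.56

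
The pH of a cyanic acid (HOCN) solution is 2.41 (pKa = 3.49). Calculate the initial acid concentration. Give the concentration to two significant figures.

[H+] = 10^(-2.41) = 3.89 × 10^-3 M = x
Ka = 10^(−3.49) = 3.24 × 10^-4
Ka = x²/(C₀ − x) ⇒ C₀ = x + x²/Ka
C₀ = 3.89 × 10^-3 + (3.89 × 10^-3)²/(3.24 × 10^-4) = 5.06 × 10^-2 M

C₀ = 5.1 × 10^-2 M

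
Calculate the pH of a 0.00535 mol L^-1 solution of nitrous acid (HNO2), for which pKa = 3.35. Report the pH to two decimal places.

HNO2 ⇌ NO2- + H+
Ka = 10^(−3.35) = 4.47 × 10^-4
From the ICE table, Ka = [H+]²/(0.00535 − [H+]) = 4.47 × 10^-4.
The 5% rule fails; solving [H+]² + Ka·[H+] − Ka·C₀ = 0 exactly:
[H+] = [−0.000447 + √(0.000447² + 9.57e-06)]/2 = 1.34 × 10^-3 M
pH = −log(1.34 × 10^-3) = 2.87

pH = 2.87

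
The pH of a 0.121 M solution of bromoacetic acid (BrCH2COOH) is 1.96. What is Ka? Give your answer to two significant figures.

[H+] = 10^(-1.96) = 1.10 × 10^-2 M
At equilibrium [HA] = 0.121 − 1.10 × 10^-2 = 1.10 × 10^-1 M
Ka = [H+][A-]/[HA] = (1.10 × 10^-2)² / 1.10 × 10^-1 = 1.1 × 10^-3

Ka = 1.1 × 10^-3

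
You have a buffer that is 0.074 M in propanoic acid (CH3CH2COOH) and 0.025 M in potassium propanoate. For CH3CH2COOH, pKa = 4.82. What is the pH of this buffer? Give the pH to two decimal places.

Henderson–Hasselbalch: pH = pKa + log([CH3CH2COO-]/[CH3CH2COOH]) = 4.82 + log(0.025/0.074)
pH = 4.82 + (-0.471) = 4.35

pH = 4.35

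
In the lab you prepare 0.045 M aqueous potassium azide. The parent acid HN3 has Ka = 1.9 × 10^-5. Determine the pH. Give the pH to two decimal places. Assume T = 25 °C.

pH = 8.69

N3- is the conjugate base of the weak acid HN3.
Kb = Kw/Ka = 1.0×10^-14 / 1.9 × 10^-5 = 5.26 × 10^-10
Kb = [OH-]²/(0.045 − [OH-]) = 5.26 × 10^-10
Neglecting [OH-] in the denominator: [OH-] = √(5.26 × 10^-10 × 0.045) = 4.87 × 10^-6 M
pOH = 5.31, so pH = 14.00 − pOH = 8.69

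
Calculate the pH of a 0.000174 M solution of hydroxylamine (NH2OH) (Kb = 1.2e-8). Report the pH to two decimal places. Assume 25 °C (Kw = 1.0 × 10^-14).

NH2OH + H2O ⇌ NH3OH+ + OH-
From the ICE table, Kb = x²/(0.000174 − x) = 1.2 × 10^-8.
Since Kb ≪ C₀, x ≈ √(Kb·C₀) = 1.44 × 10^-6 M.
Check: 0.83% ionized — well under 5%, approximation valid.
pOH = −log(1.44 × 10^-6) = 5.84; pH = 14.00 − 5.84 = 8.16

pH = 8.16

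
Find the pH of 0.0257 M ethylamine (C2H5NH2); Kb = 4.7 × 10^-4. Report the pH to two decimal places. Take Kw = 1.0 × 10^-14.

C2H5NH2 + H2O ⇌ C2H5NH3+ + OH-
From the ICE table, Kb = x²/(0.0257 − x) = 4.7 × 10^-4.
x is not negligible relative to C₀; solve x² + 0.00047·x − 1.21e-05 = 0.
x = (−Kb + √(Kb² + 4·Kb·C₀))/2 = 3.25 × 10^-3 M
pOH = 2.49, so pH = 14.00 − pOH = 11.51

pH = 11.51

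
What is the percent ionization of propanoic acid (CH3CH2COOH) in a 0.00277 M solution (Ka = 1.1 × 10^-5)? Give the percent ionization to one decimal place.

CH3CH2COOH ⇌ CH3CH2COO- + H+; let x = [H+] at equilibrium.
Ka = x²/(C₀ − x); solving the quadratic gives x = 1.69 × 10^-4 M.
Fraction ionized = 1.69 × 10^-4 / 0.00277 = 0.0610 → 6.1%

6.1%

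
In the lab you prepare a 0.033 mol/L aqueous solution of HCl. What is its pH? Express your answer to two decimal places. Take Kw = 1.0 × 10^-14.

HCl is a strong acid and dissociates completely, so [H+] = 0.033 M.
pH = -log(0.033) = 1.48

pH = 1.48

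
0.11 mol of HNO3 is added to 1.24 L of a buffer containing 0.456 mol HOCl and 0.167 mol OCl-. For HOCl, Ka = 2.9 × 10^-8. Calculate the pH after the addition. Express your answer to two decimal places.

pH = 6.54

After neutralization: n(HOCl) = 0.566 mol, n(OCl-) = 0.057 mol.
pKa = −log(2.9 × 10^-8) = 7.538
pH = pKa + log(n_OCl-/n_HOCl) = 7.538 + log(0.057/0.566) = 7.538 + (-0.997)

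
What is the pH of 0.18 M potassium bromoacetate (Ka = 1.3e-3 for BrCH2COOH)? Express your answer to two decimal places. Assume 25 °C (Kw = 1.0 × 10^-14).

BrCH2COO- is the conjugate base of the weak acid BrCH2COOH.
Kb = Kw/Ka = 1.0×10^-14 / 1.3 × 10^-3 = 7.69 × 10^-12
Kb = [OH-]²/(0.18 − [OH-]) = 7.69 × 10^-12
Assume [OH-] ≪ 0.18: [OH-] ≈ √(7.69 × 10^-12 × 0.18) = 1.18 × 10^-6 M
pOH = 5.93, so pH = 14.00 − pOH = 8.07

pH = 8.07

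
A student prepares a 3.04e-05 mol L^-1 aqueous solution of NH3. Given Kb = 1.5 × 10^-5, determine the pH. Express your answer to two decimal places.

pH = 9.18

NH3 + H2O ⇌ NH4+ + OH-
Kb = [OH-]²/(3.04e-05 − [OH-]) = 1.5 × 10^-5
Here C₀/Kb ≈ 2.03, so the small-[OH-] approximation fails. Use the quadratic:
[OH-] = [−1.5e-05 + √(1.5e-05² + 1.82e-09)]/2 = 1.51 × 10^-5 M
pOH = −log(1.51 × 10^-5) = 4.82; pH = 14.00 − 4.82 = 9.18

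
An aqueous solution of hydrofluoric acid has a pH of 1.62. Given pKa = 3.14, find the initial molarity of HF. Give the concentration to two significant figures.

[H+] = 10^(-1.62) = 2.40 × 10^-2 M = x
Ka = 10^(−3.14) = 7.24 × 10^-4
Ka = x²/(C₀ − x) ⇒ C₀ = x + x²/Ka
C₀ = 2.40 × 10^-2 + (2.40 × 10^-2)²/(7.24 × 10^-4) = 8.20 × 10^-1 M

C₀ = 8.2 × 10^-1 M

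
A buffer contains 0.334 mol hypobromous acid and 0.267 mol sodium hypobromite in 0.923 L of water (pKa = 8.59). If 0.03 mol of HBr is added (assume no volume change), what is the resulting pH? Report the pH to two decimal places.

pH = 8.40

Added H+ converts OBr- to HOBr: HOBr → 0.364 mol, OBr- → 0.237 mol.
pH = pKa + log(n_OBr-/n_HOBr) = 8.59 + log(0.237/0.364) = 8.59 + (-0.186)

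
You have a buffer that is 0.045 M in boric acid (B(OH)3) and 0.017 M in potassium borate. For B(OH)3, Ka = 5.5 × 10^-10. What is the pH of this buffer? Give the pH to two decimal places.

pKa = −log(5.5 × 10^-10) = 9.260
Henderson–Hasselbalch: pH = pKa + log([B(OH)4-]/[B(OH)3]) = 9.260 + log(0.017/0.045)
pH = 9.260 + (-0.423) = 8.84

pH = 8.84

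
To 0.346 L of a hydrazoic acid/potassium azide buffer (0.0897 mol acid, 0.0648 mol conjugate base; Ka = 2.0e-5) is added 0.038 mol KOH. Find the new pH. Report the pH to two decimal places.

pH = 5.00

After neutralization: n(HN3) = 0.0517 mol, n(N3-) = 0.103 mol.
pKa = −log(2.0 × 10^-5) = 4.699
pH = pKa + log([A⁻]/[HA]) = 4.699 + log(0.103/0.0517) = 4.699 +0.299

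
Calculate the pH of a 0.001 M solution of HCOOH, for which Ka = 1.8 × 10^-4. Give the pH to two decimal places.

HCOOH ⇌ HCOO- + H+
Let x = [H+] at equilibrium. Ka = x²/(0.001 − x).
The 5% rule fails; solving x² + Ka·x − Ka·C₀ = 0 exactly:
x = [−0.00018 + √(0.00018² + 7.2e-07)]/2 = 3.44 × 10^-4 M
pH = −log(3.44 × 10^-4) = 3.46

pH = 3.46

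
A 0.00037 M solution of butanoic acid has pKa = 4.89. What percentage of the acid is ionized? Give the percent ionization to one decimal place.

CH3(CH2)2COOH ⇌ CH3(CH2)2COO- + H+; let x = [H+] at equilibrium.
Ka = 10^(−4.89) = 1.29 × 10^-5
Ka = x²/(C₀ − x); solving the quadratic gives x = 6.29 × 10^-5 M.
% ionization = x/C₀ × 100% = 6.29 × 10^-5/0.00037 × 100% = 17.0%

17.0%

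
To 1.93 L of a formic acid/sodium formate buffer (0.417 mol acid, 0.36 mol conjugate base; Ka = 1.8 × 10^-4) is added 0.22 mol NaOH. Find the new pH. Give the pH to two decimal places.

OH- converts HCOOH to HCOO-: HCOOH → 0.197 mol, HCOO- → 0.58 mol.
pKa = −log(1.8 × 10^-4) = 3.745
pH = pKa + log([A⁻]/[HA]) = 3.745 + log(0.58/0.197) = 3.745 +0.469

pH = 4.21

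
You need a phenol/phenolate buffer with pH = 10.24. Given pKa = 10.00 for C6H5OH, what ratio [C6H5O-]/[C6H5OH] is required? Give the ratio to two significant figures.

pH = pKa + log(r) ⇒ log(r) = 10.24 − 10.00 = +0.24
r = [C6H5O-]/[C6H5OH] = 10^(+0.24) = 1.74

ratio = 1.7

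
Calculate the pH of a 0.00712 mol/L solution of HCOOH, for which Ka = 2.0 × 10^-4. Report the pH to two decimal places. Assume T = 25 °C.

pH = 2.96

HCOOH ⇌ HCOO- + H+
Ka = x²/(0.00712 − x) = 2.0 × 10^-4
Here C₀/Ka ≈ 35.6, so the small-x approximation fails. Use the quadratic:
x = (−Ka + √(Ka² + 4·Ka·C₀))/2 = 1.10 × 10^-3 M
pH = −log[H+] = −log(1.10 × 10^-3) = 2.96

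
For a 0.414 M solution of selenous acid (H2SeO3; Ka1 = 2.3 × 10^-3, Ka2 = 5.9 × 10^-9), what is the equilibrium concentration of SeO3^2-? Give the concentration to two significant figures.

5.9 × 10^-9 M

First ionization gives [H+] ≈ [HSeO3-] = 2.97 × 10^-2 M.
Second step: Ka2 = [H+][SeO3^2-]/[HSeO3-] ≈ [SeO3^2-] (since [H+] ≈ [HSeO3-]).
So [SeO3^2-] ≈ Ka2.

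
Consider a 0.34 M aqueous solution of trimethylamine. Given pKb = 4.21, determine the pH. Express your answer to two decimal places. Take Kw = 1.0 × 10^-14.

(CH3)3N + H2O ⇌ (CH3)3NH+ + OH-
Kb = 10^(−4.21) = 6.17 × 10^-5
From the ICE table, Kb = [OH-]²/(0.34 − [OH-]) = 6.17 × 10^-5.
Neglecting [OH-] in the denominator: [OH-] = √(6.17 × 10^-5 × 0.34) = 4.58 × 10^-3 M
Check: 1.3% ionized — well under 5%, approximation valid.
pOH = 2.34, so pH = 14.00 − pOH = 11.66

pH = 11.66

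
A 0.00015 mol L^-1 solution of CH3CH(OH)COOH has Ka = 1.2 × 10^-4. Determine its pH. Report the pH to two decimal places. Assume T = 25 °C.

pH = 4.06

CH3CH(OH)COOH ⇌ CH3CH(OH)COO- + H+
Let x = [H+] at equilibrium. Ka = x²/(0.00015 − x).
x is not negligible relative to C₀; solve x² + 0.00012·x − 1.8e-08 = 0.
x = (−Ka + √(Ka² + 4·Ka·C₀))/2 = 8.70 × 10^-5 M
pH = −log[H+] = −log(8.70 × 10^-5) = 4.06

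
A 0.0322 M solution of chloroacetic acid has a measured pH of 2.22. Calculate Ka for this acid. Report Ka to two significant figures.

[H+] = 10^(-2.22) = 6.03 × 10^-3 M
At equilibrium [HA] = 0.0322 − 6.03 × 10^-3 = 2.62 × 10^-2 M
Ka = [H+][A-]/[HA] = (6.03 × 10^-3)² / 2.62 × 10^-2 = 1.4 × 10^-3

Ka = 1.4 × 10^-3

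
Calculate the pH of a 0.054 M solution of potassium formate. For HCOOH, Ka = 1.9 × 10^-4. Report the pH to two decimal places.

HCOO- is the conjugate base of the weak acid HCOOH.
Kb = Kw/Ka = 1.0×10^-14 / 1.9 × 10^-4 = 5.26 × 10^-11
Kb = x²/(0.054 − x) = 5.26 × 10^-11
Assume x ≪ 0.054: x ≈ √(5.26 × 10^-11 × 0.054) = 1.69 × 10^-6 M
pOH = −log(1.69 × 10^-6) = 5.77; pH = 14.00 − 5.77 = 8.23

pH = 8.23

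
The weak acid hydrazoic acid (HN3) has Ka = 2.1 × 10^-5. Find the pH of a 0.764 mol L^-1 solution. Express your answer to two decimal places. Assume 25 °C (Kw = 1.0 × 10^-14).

pH = 2.40

HN3 ⇌ N3- + H+
Ka = x²/(0.764 − x) = 2.1 × 10^-5
Since Ka ≪ C₀, x ≈ √(Ka·C₀) = 4.01 × 10^-3 M.
(x/C₀ = 0.52% < 5%, so the approximation holds.)
pH = −log(4.01 × 10^-3) = 2.40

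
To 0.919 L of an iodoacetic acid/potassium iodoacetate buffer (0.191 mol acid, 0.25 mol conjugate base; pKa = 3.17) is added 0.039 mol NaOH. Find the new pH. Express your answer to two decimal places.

pH = 3.45

After neutralization: n(ICH2COOH) = 0.152 mol, n(ICH2COO-) = 0.289 mol.
Henderson–Hasselbalch with mole ratio 0.289/0.152: pH = 3.17 + (+0.279)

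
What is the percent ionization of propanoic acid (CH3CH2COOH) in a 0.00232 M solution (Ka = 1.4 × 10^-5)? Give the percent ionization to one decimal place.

CH3CH2COOH ⇌ CH3CH2COO- + H+; let x = [H+] at equilibrium.
Solve x² + 1.4e-05x − 3.25e-08 = 0 → x = 1.73 × 10^-4 M
Fraction ionized = 1.73 × 10^-4 / 0.00232 = 0.0746 → 7.5%

7.5%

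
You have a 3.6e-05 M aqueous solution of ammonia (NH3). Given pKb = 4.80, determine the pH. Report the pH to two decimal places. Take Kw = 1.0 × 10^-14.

pH = 9.24

NH3 + H2O ⇌ NH4+ + OH-
Kb = 10^(−4.80) = 1.58 × 10^-5
From the ICE table, Kb = x²/(3.6e-05 − x) = 1.58 × 10^-5.
Here C₀/Kb ≈ 2.28, so the small-x approximation fails. Use the quadratic:
x = [−1.58e-05 + √(1.58e-05² + 2.28e-09)]/2 = 1.72 × 10^-5 M
pOH = 4.76, so pH = 14.00 − pOH = 9.24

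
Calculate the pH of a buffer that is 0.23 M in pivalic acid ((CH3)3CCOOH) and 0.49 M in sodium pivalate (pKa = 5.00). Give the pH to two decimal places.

pH = 5.33

Using pH = pKa + log([base]/[acid]) with [base]/[acid] = 0.49/0.23:
pH = 5.00 + (+0.328) = 5.33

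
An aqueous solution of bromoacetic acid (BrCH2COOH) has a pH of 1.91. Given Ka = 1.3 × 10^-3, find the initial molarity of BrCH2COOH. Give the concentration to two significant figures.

[H+] = 10^(-1.91) = 1.23 × 10^-2 M = x
Ka = x²/(C₀ − x) ⇒ C₀ = x + x²/Ka
C₀ = 1.23 × 10^-2 + (1.23 × 10^-2)²/(1.3 × 10^-3) = 1.29 × 10^-1 M

C₀ = 1.3 × 10^-1 M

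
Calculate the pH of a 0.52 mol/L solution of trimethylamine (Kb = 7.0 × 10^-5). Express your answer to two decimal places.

(CH3)3N + H2O ⇌ (CH3)3NH+ + OH-
Kb = x²/(0.52 − x) = 7.0 × 10^-5
Neglecting x in the denominator: x = √(7.0 × 10^-5 × 0.52) = 6.03 × 10^-3 M
Check: 1.2% ionized — well under 5%, approximation valid.
pOH = −log(6.03 × 10^-3) = 2.22; pH = 14.00 − 2.22 = 11.78

pH = 11.78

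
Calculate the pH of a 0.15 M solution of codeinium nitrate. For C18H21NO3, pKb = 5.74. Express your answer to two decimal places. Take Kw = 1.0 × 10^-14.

C18H22NO3+ is the conjugate acid of the weak base C18H21NO3.
Kb = 10^(−5.74) = 1.82 × 10^-6
Ka = Kw/Kb = 1.0×10^-14 / 1.82 × 10^-6 = 5.49 × 10^-9
Ka = [H+]²/(0.15 − [H+]) = 5.49 × 10^-9
Assume [H+] ≪ 0.15: [H+] ≈ √(5.49 × 10^-9 × 0.15) = 2.87 × 10^-5 M
pH = −log[H+] = −log(2.87 × 10^-5) = 4.54

pH = 4.54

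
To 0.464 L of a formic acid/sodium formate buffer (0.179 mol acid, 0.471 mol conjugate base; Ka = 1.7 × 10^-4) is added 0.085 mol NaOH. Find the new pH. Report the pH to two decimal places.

pH = 4.54

After neutralization: n(HCOOH) = 0.094 mol, n(HCOO-) = 0.556 mol.
pKa = −log(1.7 × 10^-4) = 3.770
pH = pKa + log([A⁻]/[HA]) = 3.770 + log(0.556/0.094) = 3.770 +0.772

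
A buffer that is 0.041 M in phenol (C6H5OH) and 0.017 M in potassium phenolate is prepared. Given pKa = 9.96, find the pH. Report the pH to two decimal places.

pH = 9.58

pH = pKa + log([A⁻]/[HA]) = 9.96 + log(0.017/0.041)
pH = 9.96 + (-0.382) = 9.58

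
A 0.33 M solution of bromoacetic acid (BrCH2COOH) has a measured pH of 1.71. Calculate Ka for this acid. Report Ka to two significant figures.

Ka = 1.2 × 10^-3

[H+] = 10^(-1.71) = 1.95 × 10^-2 M
At equilibrium [HA] = 0.33 − 1.95 × 10^-2 = 3.10 × 10^-1 M
Ka = [H+][A-]/[HA] = (1.95 × 10^-2)² / 3.10 × 10^-1 = 1.2 × 10^-3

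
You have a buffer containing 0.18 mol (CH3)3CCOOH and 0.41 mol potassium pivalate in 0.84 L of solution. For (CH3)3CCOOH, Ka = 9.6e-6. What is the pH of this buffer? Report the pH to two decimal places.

pKa = −log(9.6 × 10^-6) = 5.018
pH = pKa + log([A⁻]/[HA]) = 5.018 + log(0.41/0.18)
pH = 5.018 + (+0.358) = 5.38

pH = 5.38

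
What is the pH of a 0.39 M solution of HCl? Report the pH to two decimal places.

pH = 0.41

HCl is a strong acid and dissociates completely, so [H+] = 0.39 M.
pH = -log(0.39) = 0.41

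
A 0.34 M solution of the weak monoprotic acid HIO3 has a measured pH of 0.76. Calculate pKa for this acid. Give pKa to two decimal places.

[H+] = 10^(-0.76) = 1.74 × 10^-1 M
At equilibrium [HA] = 0.34 − 1.74 × 10^-1 = 1.66 × 10^-1 M
Ka = [H+][A-]/[HA] = (1.74 × 10^-1)² / 1.66 × 10^-1 = 1.82 × 10^-1
pKa = -log(1.82 × 10^-1) = 0.74

pKa = 0.74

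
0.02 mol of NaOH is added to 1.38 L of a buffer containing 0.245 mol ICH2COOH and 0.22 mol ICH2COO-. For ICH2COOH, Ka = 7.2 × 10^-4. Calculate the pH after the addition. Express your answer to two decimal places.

pH = 3.17

After neutralization: n(ICH2COOH) = 0.225 mol, n(ICH2COO-) = 0.24 mol.
pKa = −log(7.2 × 10^-4) = 3.143
pH = pKa + log([A⁻]/[HA]) = 3.143 + log(0.24/0.225) = 3.143 +0.028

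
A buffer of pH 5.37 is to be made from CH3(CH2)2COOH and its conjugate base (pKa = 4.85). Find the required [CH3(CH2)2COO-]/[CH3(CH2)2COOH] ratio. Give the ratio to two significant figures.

ratio = 3.3

pH = pKa + log(r) ⇒ log(r) = 5.37 − 4.85 = +0.52
r = [CH3(CH2)2COO-]/[CH3(CH2)2COOH] = 10^(+0.52) = 3.31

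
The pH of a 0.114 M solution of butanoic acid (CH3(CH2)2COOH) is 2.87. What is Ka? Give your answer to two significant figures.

[H+] = 10^(-2.87) = 1.35 × 10^-3 M
At equilibrium [HA] = 0.114 − 1.35 × 10^-3 = 1.13 × 10^-1 M
Ka = [H+][A-]/[HA] = (1.35 × 10^-3)² / 1.13 × 10^-1 = 1.6 × 10^-5

Ka = 1.6 × 10^-5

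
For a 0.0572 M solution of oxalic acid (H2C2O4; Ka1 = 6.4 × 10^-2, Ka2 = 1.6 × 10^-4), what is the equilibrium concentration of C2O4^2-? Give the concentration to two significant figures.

First ionization gives [H+] ≈ [HC2O4-] = 3.64 × 10^-2 M.
Second step: Ka2 = [H+][C2O4^2-]/[HC2O4-] ≈ [C2O4^2-] (since [H+] ≈ [HC2O4-]).
So [C2O4^2-] ≈ Ka2.

1.6 × 10^-4 M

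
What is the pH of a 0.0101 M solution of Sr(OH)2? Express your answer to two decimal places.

pH = 12.31

Sr(OH)2 is a strong base (each formula unit releases 2 OH-); [OH-] = 0.0202 M.
pOH = -log(0.0202) = 1.69
pH = 14.00 - 1.69 = 12.31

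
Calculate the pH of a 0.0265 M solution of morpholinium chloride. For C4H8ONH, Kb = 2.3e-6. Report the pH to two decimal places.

C4H8ONH2+ is the conjugate acid of the weak base C4H8ONH.
Ka = Kw/Kb = 1.0×10^-14 / 2.3 × 10^-6 = 4.35 × 10^-9
From the ICE table, Ka = [H+]²/(0.0265 − [H+]) = 4.35 × 10^-9.
Assume [H+] ≪ 0.0265: [H+] ≈ √(4.35 × 10^-9 × 0.0265) = 1.07 × 10^-5 M
([H+]/C₀ = 0.041% < 5%, so the approximation holds.)
pH = −log(1.07 × 10^-5) = 4.97

pH = 4.97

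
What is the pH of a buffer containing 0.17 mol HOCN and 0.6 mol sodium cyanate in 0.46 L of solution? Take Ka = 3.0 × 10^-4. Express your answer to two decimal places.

pH = 4.07

pKa = −log(3.0 × 10^-4) = 3.523
Using pH = pKa + log([base]/[acid]) with [base]/[acid] = 0.6/0.17:
pH = 3.523 + (+0.548) = 4.07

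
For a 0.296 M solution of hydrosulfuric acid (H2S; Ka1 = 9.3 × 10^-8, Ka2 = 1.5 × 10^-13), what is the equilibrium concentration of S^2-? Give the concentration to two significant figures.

First ionization gives [H+] ≈ [HS-] = 1.66 × 10^-4 M.
Second step: Ka2 = [H+][S^2-]/[HS-] ≈ [S^2-] (since [H+] ≈ [HS-]).
So [S^2-] ≈ Ka2.

1.5 × 10^-13 M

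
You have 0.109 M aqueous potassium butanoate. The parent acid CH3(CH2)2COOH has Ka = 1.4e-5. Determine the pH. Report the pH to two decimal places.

CH3(CH2)2COO- is the conjugate base of the weak acid CH3(CH2)2COOH.
Kb = Kw/Ka = 1.0×10^-14 / 1.4 × 10^-5 = 7.14 × 10^-10
Kb = x²/(0.109 − x) = 7.14 × 10^-10
Since Kb ≪ C₀, x ≈ √(Kb·C₀) = 8.82 × 10^-6 M.
pOH = −log(8.82 × 10^-6) = 5.05; pH = 14.00 − 5.05 = 8.95

pH = 8.95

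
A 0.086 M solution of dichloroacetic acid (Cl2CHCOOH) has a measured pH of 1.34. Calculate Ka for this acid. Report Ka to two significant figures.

Ka = 5.2 × 10^-2

[H+] = 10^(-1.34) = 4.57 × 10^-2 M
At equilibrium [HA] = 0.086 − 4.57 × 10^-2 = 4.03 × 10^-2 M
Ka = [H+][A-]/[HA] = (4.57 × 10^-2)² / 4.03 × 10^-2 = 5.2 × 10^-2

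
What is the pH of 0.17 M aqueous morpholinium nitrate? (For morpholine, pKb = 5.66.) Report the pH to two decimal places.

pH = 4.55

C4H8ONH2+ is the conjugate acid of the weak base C4H8ONH.
Kb = 10^(−5.66) = 2.19 × 10^-6
Ka = Kw/Kb = 1.0×10^-14 / 2.19 × 10^-6 = 4.57 × 10^-9
Ka = [H+]²/(0.17 − [H+]) = 4.57 × 10^-9
Since Ka ≪ C₀, [H+] ≈ √(Ka·C₀) = 2.79 × 10^-5 M.
([H+]/C₀ = 0.016% < 5%, so the approximation holds.)
pH = −log(2.79 × 10^-5) = 4.55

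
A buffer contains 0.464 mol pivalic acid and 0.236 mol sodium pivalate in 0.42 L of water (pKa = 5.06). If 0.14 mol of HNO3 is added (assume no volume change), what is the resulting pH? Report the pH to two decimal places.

Added H+ converts (CH3)3CCOO- to (CH3)3CCOOH: (CH3)3CCOOH → 0.604 mol, (CH3)3CCOO- → 0.096 mol.
Henderson–Hasselbalch with mole ratio 0.096/0.604: pH = 5.06 + (-0.799)

pH = 4.26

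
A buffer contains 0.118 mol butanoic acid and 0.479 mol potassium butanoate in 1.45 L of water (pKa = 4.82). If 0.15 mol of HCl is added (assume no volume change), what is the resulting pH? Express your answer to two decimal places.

After neutralization: n(CH3(CH2)2COOH) = 0.268 mol, n(CH3(CH2)2COO-) = 0.329 mol.
Henderson–Hasselbalch with mole ratio 0.329/0.268: pH = 4.82 + (+0.089)

pH = 4.91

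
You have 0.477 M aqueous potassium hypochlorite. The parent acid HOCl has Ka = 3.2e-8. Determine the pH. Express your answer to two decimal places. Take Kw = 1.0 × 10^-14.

pH = 10.59

OCl- is the conjugate base of the weak acid HOCl.
Kb = Kw/Ka = 1.0×10^-14 / 3.2 × 10^-8 = 3.12 × 10^-7
Let x = [OH-] at equilibrium. Kb = x²/(0.477 − x).
Assume x ≪ 0.477: x ≈ √(3.12 × 10^-7 × 0.477) = 3.86 × 10^-4 M
(x/C₀ = 0.081% < 5%, so the approximation holds.)
pOH = −log(3.86 × 10^-4) = 3.41; pH = 14.00 − 3.41 = 10.59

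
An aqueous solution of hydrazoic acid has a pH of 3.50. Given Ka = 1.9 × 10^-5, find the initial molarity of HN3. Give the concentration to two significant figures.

C₀ = 5.6 × 10^-3 M

[H+] = 10^(-3.50) = 3.16 × 10^-4 M = x
Ka = x²/(C₀ − x) ⇒ C₀ = x + x²/Ka
C₀ = 3.16 × 10^-4 + (3.16 × 10^-4)²/(1.9 × 10^-5) = 5.57 × 10^-3 M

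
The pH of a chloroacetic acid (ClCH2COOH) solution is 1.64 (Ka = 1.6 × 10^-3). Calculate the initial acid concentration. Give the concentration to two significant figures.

[H+] = 10^(-1.64) = 2.29 × 10^-2 M = x
Ka = x²/(C₀ − x) ⇒ C₀ = x + x²/Ka
C₀ = 2.29 × 10^-2 + (2.29 × 10^-2)²/(1.6 × 10^-3) = 3.51 × 10^-1 M

C₀ = 3.5 × 10^-1 M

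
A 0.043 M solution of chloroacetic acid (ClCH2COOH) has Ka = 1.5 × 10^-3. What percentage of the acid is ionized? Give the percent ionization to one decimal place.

ClCH2COOH ⇌ ClCH2COO- + H+; let x = [H+] at equilibrium.
Solve x² + 0.0015x − 6.45e-05 = 0 → x = 7.32 × 10^-3 M
Fraction ionized = 7.32 × 10^-3 / 0.043 = 0.1702 → 17.0%

17.0%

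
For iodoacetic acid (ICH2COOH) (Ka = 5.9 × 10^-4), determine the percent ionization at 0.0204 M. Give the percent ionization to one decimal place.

15.6%

ICH2COOH ⇌ ICH2COO- + H+; let x = [H+] at equilibrium.
Solve x² + 0.00059x − 1.2e-05 = 0 → x = 3.19 × 10^-3 M
Fraction ionized = 3.19 × 10^-3 / 0.0204 = 0.1564 → 15.6%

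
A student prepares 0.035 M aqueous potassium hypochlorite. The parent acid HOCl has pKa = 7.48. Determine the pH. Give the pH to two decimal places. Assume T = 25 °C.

pH = 10.01

OCl- is the conjugate base of the weak acid HOCl.
Ka = 10^(−7.48) = 3.31 × 10^-8
Kb = Kw/Ka = 1.0×10^-14 / 3.31 × 10^-8 = 3.02 × 10^-7
From the ICE table, Kb = x²/(0.035 − x) = 3.02 × 10^-7.
Assume x ≪ 0.035: x ≈ √(3.02 × 10^-7 × 0.035) = 1.03 × 10^-4 M
pOH = 3.99, so pH = 14.00 − pOH = 10.01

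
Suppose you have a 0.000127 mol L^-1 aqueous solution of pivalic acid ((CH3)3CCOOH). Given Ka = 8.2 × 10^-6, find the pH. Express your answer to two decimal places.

(CH3)3CCOOH ⇌ (CH3)3CCOO- + H+
From the ICE table, Ka = x²/(0.000127 − x) = 8.2 × 10^-6.
The 5% rule fails; solving x² + Ka·x − Ka·C₀ = 0 exactly:
x = (−Ka + √(Ka² + 4·Ka·C₀))/2 = 2.84 × 10^-5 M
pH = −log[H+] = −log(2.84 × 10^-5) = 4.55

pH = 4.55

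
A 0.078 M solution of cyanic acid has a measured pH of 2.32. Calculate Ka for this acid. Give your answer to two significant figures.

Ka = 3.1 × 10^-4

[H+] = 10^(-2.32) = 4.79 × 10^-3 M
At equilibrium [HA] = 0.078 − 4.79 × 10^-3 = 7.32 × 10^-2 M
Ka = [H+][A-]/[HA] = (4.79 × 10^-3)² / 7.32 × 10^-2 = 3.1 × 10^-4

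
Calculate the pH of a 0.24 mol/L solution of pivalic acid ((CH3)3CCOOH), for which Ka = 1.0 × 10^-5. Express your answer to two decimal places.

(CH3)3CCOOH ⇌ (CH3)3CCOO- + H+
Ka = [H+]²/(0.24 − [H+]) = 1.0 × 10^-5
Neglecting [H+] in the denominator: [H+] = √(1.0 × 10^-5 × 0.24) = 1.55 × 10^-3 M
pH = −log[H+] = −log(1.55 × 10^-3) = 2.81

pH = 2.81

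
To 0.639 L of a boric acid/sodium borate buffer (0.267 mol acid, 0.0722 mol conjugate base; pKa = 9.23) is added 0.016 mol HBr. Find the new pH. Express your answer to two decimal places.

After neutralization: n(B(OH)3) = 0.283 mol, n(B(OH)4-) = 0.0562 mol.
Henderson–Hasselbalch with mole ratio 0.0562/0.283: pH = 9.23 + (-0.702)

pH = 8.53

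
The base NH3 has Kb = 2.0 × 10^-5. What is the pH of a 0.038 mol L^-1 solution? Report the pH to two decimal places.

NH3 + H2O ⇌ NH4+ + OH-
From the ICE table, Kb = [OH-]²/(0.038 − [OH-]) = 2.0 × 10^-5.
Neglecting [OH-] in the denominator: [OH-] = √(2.0 × 10^-5 × 0.038) = 8.72 × 10^-4 M
pOH = 3.06, so pH = 14.00 − pOH = 10.94

pH = 10.94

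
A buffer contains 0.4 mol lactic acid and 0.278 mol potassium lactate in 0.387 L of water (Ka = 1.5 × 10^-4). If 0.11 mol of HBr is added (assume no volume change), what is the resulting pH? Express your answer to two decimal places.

Added H+ converts CH3CH(OH)COO- to CH3CH(OH)COOH: CH3CH(OH)COOH → 0.51 mol, CH3CH(OH)COO- → 0.168 mol.
pKa = −log(1.5 × 10^-4) = 3.824
pH = pKa + log(n_CH3CH(OH)COO-/n_CH3CH(OH)COOH) = 3.824 + log(0.168/0.51) = 3.824 + (-0.482)

pH = 3.34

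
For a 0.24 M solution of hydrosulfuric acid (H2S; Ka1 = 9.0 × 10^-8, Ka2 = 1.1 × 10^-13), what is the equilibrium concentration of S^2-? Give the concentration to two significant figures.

First ionization gives [H+] ≈ [HS-] = 1.47 × 10^-4 M.
Second step: Ka2 = [H+][S^2-]/[HS-] ≈ [S^2-] (since [H+] ≈ [HS-]).
So [S^2-] ≈ Ka2.

1.1 × 10^-13 M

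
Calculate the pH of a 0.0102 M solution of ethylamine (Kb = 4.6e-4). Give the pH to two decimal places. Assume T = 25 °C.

pH = 11.29

C2H5NH2 + H2O ⇌ C2H5NH3+ + OH-
From the ICE table, Kb = [OH-]²/(0.0102 − [OH-]) = 4.6 × 10^-4.
The 5% rule fails; solving [OH-]² + Kb·[OH-] − Kb·C₀ = 0 exactly:
[OH-] = (−Kb + √(Kb² + 4·Kb·C₀))/2 = 1.95 × 10^-3 M
pOH = 2.71, so pH = 14.00 − pOH = 11.29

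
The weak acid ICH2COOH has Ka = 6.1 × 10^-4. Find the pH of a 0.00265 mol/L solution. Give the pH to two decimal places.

ICH2COOH ⇌ ICH2COO- + H+
Let x = [H+] at equilibrium. Ka = x²/(0.00265 − x).
The 5% rule fails; solving x² + Ka·x − Ka·C₀ = 0 exactly:
x = [−0.00061 + √(0.00061² + 6.47e-06)]/2 = 1.00 × 10^-3 M
pH = −log(1.00 × 10^-3) = 3.00

pH = 3.00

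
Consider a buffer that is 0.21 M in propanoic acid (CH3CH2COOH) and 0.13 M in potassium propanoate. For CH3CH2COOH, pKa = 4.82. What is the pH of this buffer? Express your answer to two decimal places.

pH = 4.61

Henderson–Hasselbalch: pH = pKa + log([CH3CH2COO-]/[CH3CH2COOH]) = 4.82 + log(0.13/0.21)
pH = 4.82 + (-0.208) = 4.61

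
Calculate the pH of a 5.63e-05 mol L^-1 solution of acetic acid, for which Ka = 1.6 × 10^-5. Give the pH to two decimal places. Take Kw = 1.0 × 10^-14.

CH3COOH ⇌ CH3COO- + H+
From the ICE table, Ka = [H+]²/(5.63e-05 − [H+]) = 1.6 × 10^-5.
[H+] is not negligible relative to C₀; solve [H+]² + 1.6e-05·[H+] − 9.01e-10 = 0.
[H+] = (−Ka + √(Ka² + 4·Ka·C₀))/2 = 2.31 × 10^-5 M
pH = −log(2.31 × 10^-5) = 4.64

pH = 4.64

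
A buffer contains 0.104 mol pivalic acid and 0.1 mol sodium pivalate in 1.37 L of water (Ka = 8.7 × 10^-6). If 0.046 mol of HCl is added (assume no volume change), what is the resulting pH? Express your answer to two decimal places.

pH = 4.62

After neutralization: n((CH3)3CCOOH) = 0.15 mol, n((CH3)3CCOO-) = 0.054 mol.
pKa = −log(8.7 × 10^-6) = 5.060
pH = pKa + log([A⁻]/[HA]) = 5.060 + log(0.054/0.15) = 5.060 -0.444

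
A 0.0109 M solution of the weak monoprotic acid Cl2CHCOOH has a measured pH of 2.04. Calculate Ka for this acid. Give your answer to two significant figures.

[H+] = 10^(-2.04) = 9.12 × 10^-3 M
At equilibrium [HA] = 0.0109 − 9.12 × 10^-3 = 1.78 × 10^-3 M
Ka = [H+][A-]/[HA] = (9.12 × 10^-3)² / 1.78 × 10^-3 = 4.7 × 10^-2

Ka = 4.7 × 10^-2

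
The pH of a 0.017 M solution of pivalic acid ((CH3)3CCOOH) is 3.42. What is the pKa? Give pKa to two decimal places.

[H+] = 10^(-3.42) = 3.80 × 10^-4 M
At equilibrium [HA] = 0.017 − 3.80 × 10^-4 = 1.66 × 10^-2 M
Ka = [H+][A-]/[HA] = (3.80 × 10^-4)² / 1.66 × 10^-2 = 8.70 × 10^-6
pKa = -log(8.70 × 10^-6) = 5.06

pKa = 5.06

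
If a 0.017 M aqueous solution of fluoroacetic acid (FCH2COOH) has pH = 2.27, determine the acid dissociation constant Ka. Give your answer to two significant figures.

[H+] = 10^(-2.27) = 5.37 × 10^-3 M
At equilibrium [HA] = 0.017 − 5.37 × 10^-3 = 1.16 × 10^-2 M
Ka = [H+][A-]/[HA] = (5.37 × 10^-3)² / 1.16 × 10^-2 = 2.5 × 10^-3

Ka = 2.5 × 10^-3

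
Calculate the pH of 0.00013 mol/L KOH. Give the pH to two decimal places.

pH = 10.11

KOH is a strong base; [OH-] = 0.00013 M.
pOH = -log(0.00013) = 3.89
pH = 14.00 - 3.89 = 10.11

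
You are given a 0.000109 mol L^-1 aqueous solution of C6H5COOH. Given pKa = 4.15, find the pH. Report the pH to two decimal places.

pH = 4.23

C6H5COOH ⇌ C6H5COO- + H+
Ka = 10^(−4.15) = 7.08 × 10^-5
From the ICE table, Ka = x²/(0.000109 − x) = 7.08 × 10^-5.
x is not negligible relative to C₀; solve x² + 7.08e-05·x − 7.72e-09 = 0.
x = (−Ka + √(Ka² + 4·Ka·C₀))/2 = 5.93 × 10^-5 M
pH = −log(5.93 × 10^-5) = 4.23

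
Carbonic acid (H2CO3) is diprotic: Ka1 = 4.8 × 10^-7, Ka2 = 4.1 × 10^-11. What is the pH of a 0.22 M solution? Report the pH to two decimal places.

pH = 3.49

Ka1 ≫ Ka2, so treat the first dissociation as the only significant source of H+.
Ka1 = x²/(0.22 − x) = 4.8 × 10^-7
x ≈ √(4.8 × 10^-7 × 0.22) = 3.25 × 10^-4 M
pH = −log(3.25 × 10^-4) = 3.49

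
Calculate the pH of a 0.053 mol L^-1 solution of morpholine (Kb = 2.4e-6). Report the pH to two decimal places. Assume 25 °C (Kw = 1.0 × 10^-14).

pH = 10.55

C4H8ONH + H2O ⇌ C4H8ONH2+ + OH-
Let x = [OH-] at equilibrium. Kb = x²/(0.053 − x).
Assume x ≪ 0.053: x ≈ √(2.4 × 10^-6 × 0.053) = 3.57 × 10^-4 M
pOH = 3.45, so pH = 14.00 − pOH = 10.55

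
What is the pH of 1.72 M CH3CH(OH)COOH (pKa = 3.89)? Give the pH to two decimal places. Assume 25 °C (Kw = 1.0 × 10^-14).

pH = 1.83

CH3CH(OH)COOH ⇌ CH3CH(OH)COO- + H+
Ka = 10^(−3.89) = 1.29 × 10^-4
Ka = [H+]²/(1.72 − [H+]) = 1.29 × 10^-4
Neglecting [H+] in the denominator: [H+] = √(1.29 × 10^-4 × 1.72) = 1.49 × 10^-2 M
Check: 0.87% ionized — well under 5%, approximation valid.
pH = −log[H+] = −log(1.49 × 10^-2) = 1.83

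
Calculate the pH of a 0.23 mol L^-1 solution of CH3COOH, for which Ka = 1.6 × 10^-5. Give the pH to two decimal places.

pH = 2.72

CH3COOH ⇌ CH3COO- + H+
Ka = [H+]²/(0.23 − [H+]) = 1.6 × 10^-5
Neglecting [H+] in the denominator: [H+] = √(1.6 × 10^-5 × 0.23) = 1.92 × 10^-3 M
pH = −log[H+] = −log(1.92 × 10^-3) = 2.72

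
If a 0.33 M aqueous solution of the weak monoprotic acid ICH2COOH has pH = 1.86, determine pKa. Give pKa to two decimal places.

pKa = 3.22

[H+] = 10^(-1.86) = 1.38 × 10^-2 M
At equilibrium [HA] = 0.33 − 1.38 × 10^-2 = 3.16 × 10^-1 M
Ka = [H+][A-]/[HA] = (1.38 × 10^-2)² / 3.16 × 10^-1 = 6.03 × 10^-4
pKa = -log(6.03 × 10^-4) = 3.22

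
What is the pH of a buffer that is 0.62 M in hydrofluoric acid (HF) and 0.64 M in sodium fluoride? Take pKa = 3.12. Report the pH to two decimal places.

pH = pKa + log([A⁻]/[HA]) = 3.12 + log(0.64/0.62)
pH = 3.12 + (+0.014) = 3.13

pH = 3.13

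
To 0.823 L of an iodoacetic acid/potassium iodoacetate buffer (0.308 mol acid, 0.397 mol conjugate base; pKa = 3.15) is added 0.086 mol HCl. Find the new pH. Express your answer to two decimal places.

pH = 3.05

Added H+ converts ICH2COO- to ICH2COOH: ICH2COOH → 0.394 mol, ICH2COO- → 0.311 mol.
pH = pKa + log([A⁻]/[HA]) = 3.15 + log(0.311/0.394) = 3.15 -0.103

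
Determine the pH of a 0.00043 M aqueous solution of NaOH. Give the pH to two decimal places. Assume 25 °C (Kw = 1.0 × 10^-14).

NaOH is a strong base; [OH-] = 0.00043 M.
pOH = -log(0.00043) = 3.37
pH = 14.00 - 3.37 = 10.63

pH = 10.63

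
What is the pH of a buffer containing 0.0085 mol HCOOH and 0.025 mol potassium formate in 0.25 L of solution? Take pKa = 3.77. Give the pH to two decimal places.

pH = 4.24

Henderson–Hasselbalch: pH = pKa + log([HCOO-]/[HCOOH]) = 3.77 + log(0.025/0.0085)
pH = 3.77 + (+0.469) = 4.24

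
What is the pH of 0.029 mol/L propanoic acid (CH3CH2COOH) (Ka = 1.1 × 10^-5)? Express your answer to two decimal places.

CH3CH2COOH ⇌ CH3CH2COO- + H+
From the ICE table, Ka = x²/(0.029 − x) = 1.1 × 10^-5.
Neglecting x in the denominator: x = √(1.1 × 10^-5 × 0.029) = 5.65 × 10^-4 M
pH = −log[H+] = −log(5.65 × 10^-4) = 3.25

pH = 3.25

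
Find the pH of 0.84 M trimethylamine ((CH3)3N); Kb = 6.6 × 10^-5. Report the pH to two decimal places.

pH = 11.87

(CH3)3N + H2O ⇌ (CH3)3NH+ + OH-
Kb = x²/(0.84 − x) = 6.6 × 10^-5
Assume x ≪ 0.84: x ≈ √(6.6 × 10^-5 × 0.84) = 7.45 × 10^-3 M
(x/C₀ = 0.89% < 5%, so the approximation holds.)
pOH = −log(7.45 × 10^-3) = 2.13; pH = 14.00 − 2.13 = 11.87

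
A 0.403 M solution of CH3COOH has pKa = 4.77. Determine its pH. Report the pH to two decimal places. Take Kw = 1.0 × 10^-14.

pH = 2.58

CH3COOH ⇌ CH3COO- + H+
Ka = 10^(−4.77) = 1.70 × 10^-5
Ka = x²/(0.403 − x) = 1.70 × 10^-5
Assume x ≪ 0.403: x ≈ √(1.70 × 10^-5 × 0.403) = 2.62 × 10^-3 M
(x/C₀ = 0.65% < 5%, so the approximation holds.)
pH = −log[H+] = −log(2.62 × 10^-3) = 2.58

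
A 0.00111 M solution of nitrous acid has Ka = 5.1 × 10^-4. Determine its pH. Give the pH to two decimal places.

HNO2 ⇌ NO2- + H+
Ka = x²/(0.00111 − x) = 5.1 × 10^-4
Here C₀/Ka ≈ 2.18, so the small-x approximation fails. Use the quadratic:
x = [−0.00051 + √(0.00051² + 2.26e-06)]/2 = 5.39 × 10^-4 M
pH = −log(5.39 × 10^-4) = 3.27

pH = 3.27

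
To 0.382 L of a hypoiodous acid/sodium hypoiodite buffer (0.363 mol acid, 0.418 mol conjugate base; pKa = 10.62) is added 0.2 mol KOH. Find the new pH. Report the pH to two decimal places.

After neutralization: n(HOI) = 0.163 mol, n(OI-) = 0.618 mol.
pH = pKa + log(n_OI-/n_HOI) = 10.62 + log(0.618/0.163) = 10.62 + (+0.579)

pH = 11.20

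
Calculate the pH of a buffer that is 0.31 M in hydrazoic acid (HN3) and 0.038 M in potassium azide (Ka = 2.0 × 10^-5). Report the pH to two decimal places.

pH = 3.79

pKa = −log(2.0 × 10^-5) = 4.699
Using pH = pKa + log([base]/[acid]) with [base]/[acid] = 0.038/0.31:
pH = 4.699 + (-0.912) = 3.79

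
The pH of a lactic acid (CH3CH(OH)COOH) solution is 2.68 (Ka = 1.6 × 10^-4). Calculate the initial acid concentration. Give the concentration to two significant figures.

[H+] = 10^(-2.68) = 2.09 × 10^-3 M = x
Ka = x²/(C₀ − x) ⇒ C₀ = x + x²/Ka
C₀ = 2.09 × 10^-3 + (2.09 × 10^-3)²/(1.6 × 10^-4) = 2.94 × 10^-2 M

C₀ = 2.9 × 10^-2 M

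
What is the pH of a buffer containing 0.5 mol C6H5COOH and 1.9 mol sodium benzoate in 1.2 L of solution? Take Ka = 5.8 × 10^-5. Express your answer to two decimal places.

pH = 4.82

pKa = −log(5.8 × 10^-5) = 4.237
Henderson–Hasselbalch: pH = pKa + log([C6H5COO-]/[C6H5COOH]) = 4.237 + log(1.9/0.5)
pH = 4.237 + (+0.580) = 4.82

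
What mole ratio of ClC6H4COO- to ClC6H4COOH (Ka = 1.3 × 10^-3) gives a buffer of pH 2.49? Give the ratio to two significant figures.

pKa = -log(1.3 × 10^-3) = 2.886
pH = pKa + log(r) ⇒ log(r) = 2.49 − 2.886 = -0.396
r = [ClC6H4COO-]/[ClC6H4COOH] = 10^(-0.396) = 0.402

ratio = 0.40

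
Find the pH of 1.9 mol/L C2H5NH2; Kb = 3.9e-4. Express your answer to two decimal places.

pH = 12.43

C2H5NH2 + H2O ⇌ C2H5NH3+ + OH-
Kb = [OH-]²/(1.9 − [OH-]) = 3.9 × 10^-4
Assume [OH-] ≪ 1.9: [OH-] ≈ √(3.9 × 10^-4 × 1.9) = 2.72 × 10^-2 M
([OH-]/C₀ = 1.4% < 5%, so the approximation holds.)
pOH = −log(2.72 × 10^-2) = 1.57; pH = 14.00 − 1.57 = 12.43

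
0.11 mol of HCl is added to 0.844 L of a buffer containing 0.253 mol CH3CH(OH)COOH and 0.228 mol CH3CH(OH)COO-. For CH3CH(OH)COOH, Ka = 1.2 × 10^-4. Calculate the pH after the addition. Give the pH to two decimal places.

After neutralization: n(CH3CH(OH)COOH) = 0.363 mol, n(CH3CH(OH)COO-) = 0.118 mol.
pKa = −log(1.2 × 10^-4) = 3.921
pH = pKa + log(n_CH3CH(OH)COO-/n_CH3CH(OH)COOH) = 3.921 + log(0.118/0.363) = 3.921 + (-0.488)

pH = 3.43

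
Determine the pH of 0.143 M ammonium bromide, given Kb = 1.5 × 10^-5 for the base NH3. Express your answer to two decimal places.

pH = 5.01

NH4+ is the conjugate acid of the weak base NH3.
Ka = Kw/Kb = 1.0×10^-14 / 1.5 × 10^-5 = 6.67 × 10^-10
From the ICE table, Ka = [H+]²/(0.143 − [H+]) = 6.67 × 10^-10.
Since Ka ≪ C₀, [H+] ≈ √(Ka·C₀) = 9.77 × 10^-6 M.
pH = −log(9.77 × 10^-6) = 5.01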